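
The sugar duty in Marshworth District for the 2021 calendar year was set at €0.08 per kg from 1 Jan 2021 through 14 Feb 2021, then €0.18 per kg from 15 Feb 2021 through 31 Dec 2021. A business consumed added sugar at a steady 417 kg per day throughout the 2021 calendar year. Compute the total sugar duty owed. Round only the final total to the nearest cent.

€25,520.40

1 Jan – 14 Feb 2021: 45 days × 417 kg/day = 18,765 kg at €0.08/kg → €1,501.20
15 Feb – 31 Dec 2021: 320 days × 417 kg/day = 133,440 kg at €0.18/kg → €24,019.20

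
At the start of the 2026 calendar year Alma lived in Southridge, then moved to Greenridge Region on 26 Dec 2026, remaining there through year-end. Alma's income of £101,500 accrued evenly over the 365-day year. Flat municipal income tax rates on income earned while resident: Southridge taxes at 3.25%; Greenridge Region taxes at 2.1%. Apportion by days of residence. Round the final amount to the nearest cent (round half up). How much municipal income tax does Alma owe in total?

£3,279.56

Southridge, 1 Jan – 25 Dec 2026: 359 days → £101,500 × 3.25% × 359/365 = £3,244.5240
Greenridge Region, 26 Dec – 31 Dec 2026: 6 days → £101,500 × 2.1% × 6/365 = £35.0384
Total = £3,279.5623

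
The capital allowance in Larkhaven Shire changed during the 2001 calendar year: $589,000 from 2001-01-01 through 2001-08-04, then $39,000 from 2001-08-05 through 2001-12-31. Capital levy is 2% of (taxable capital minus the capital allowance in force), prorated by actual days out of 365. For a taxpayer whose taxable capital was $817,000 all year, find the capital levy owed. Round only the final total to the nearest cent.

$9,050.41

2001-01-01 to 2001-08-04: 216 days, exemption $589,000 → ($817,000 − $589,000) × 2% × 216/365 = $2,698.5205
2001-08-05 to 2001-12-31: 149 days, exemption $39,000 → ($817,000 − $39,000) × 2% × 149/365 = $6,351.8904
Total = $9,050.4110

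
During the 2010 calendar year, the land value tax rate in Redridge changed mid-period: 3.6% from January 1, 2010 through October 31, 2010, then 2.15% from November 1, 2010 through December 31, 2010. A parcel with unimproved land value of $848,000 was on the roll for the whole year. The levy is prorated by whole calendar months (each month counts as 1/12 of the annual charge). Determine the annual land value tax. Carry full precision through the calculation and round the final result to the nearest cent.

January 1 – October 31, 2010: 10 months at 3.6% → $848,000 × 3.6% × 10/12 = $25,440.0000
November 1 – December 31, 2010: 2 months at 2.15% → $848,000 × 2.15% × 2/12 = $3,038.6667
Total = $28,478.6667

$28,478.67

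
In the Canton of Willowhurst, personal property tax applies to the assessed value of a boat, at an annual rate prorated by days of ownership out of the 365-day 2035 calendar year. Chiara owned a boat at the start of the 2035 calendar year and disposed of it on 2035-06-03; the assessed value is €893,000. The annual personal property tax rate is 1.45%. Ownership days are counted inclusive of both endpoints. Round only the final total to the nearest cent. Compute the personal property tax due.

€5,463.20

Days held (2035-01-01 to 2035-06-03): 154 out of 365
Tax = €893,000 × 1.45% × 154/365 = €5,463.2027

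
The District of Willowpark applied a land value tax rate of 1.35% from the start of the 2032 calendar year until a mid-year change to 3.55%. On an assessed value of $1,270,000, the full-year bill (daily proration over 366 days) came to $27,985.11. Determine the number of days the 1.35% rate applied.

Let d = days at the first rate; then 366 − d days at the second rate.
$1,270,000 × [1.35%·d + 3.55%·(366−d)] / 366 = $27,985.11
Solving gives d = 224, so the new rate took effect on 12 August 2032.

224 days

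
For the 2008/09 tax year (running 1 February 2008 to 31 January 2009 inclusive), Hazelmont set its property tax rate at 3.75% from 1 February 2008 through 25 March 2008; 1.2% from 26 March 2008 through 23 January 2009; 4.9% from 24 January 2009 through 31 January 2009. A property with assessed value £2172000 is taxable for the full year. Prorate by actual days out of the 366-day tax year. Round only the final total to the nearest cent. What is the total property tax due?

£35992.30

1 February – 25 March 2008: 54 days at 3.75% → £2172000 × 3.75% × 54/366 = £12017.2131
26 March 2008 – 23 January 2009: 304 days at 1.2% → £2172000 × 1.2% × 304/366 = £21648.7869
24 January – 31 January 2009: 8 days at 4.9% → £2172000 × 4.9% × 8/366 = £2326.2951
Total = £35992.2951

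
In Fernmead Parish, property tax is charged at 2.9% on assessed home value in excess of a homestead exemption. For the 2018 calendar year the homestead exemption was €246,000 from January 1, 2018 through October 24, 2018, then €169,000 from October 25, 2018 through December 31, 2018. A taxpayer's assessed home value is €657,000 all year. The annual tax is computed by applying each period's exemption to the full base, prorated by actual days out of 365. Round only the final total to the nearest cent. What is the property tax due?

January 1 – October 24, 2018: 297 days, exemption €246,000 → (€657,000 − €246,000) × 2.9% × 297/365 = €9,698.4740
October 25 – December 31, 2018: 68 days, exemption €169,000 → (€657,000 − €169,000) × 2.9% × 68/365 = €2,636.5370
Total = €12,335.0110

€12,335.01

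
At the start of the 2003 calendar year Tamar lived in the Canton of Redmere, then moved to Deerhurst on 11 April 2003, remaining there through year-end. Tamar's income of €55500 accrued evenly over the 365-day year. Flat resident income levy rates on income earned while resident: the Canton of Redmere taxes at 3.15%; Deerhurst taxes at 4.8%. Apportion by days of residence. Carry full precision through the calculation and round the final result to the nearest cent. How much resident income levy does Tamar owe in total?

The Canton of Redmere, 1 January – 10 April 2003: 100 days → €55500 × 3.15% × 100/365 = €478.9726
Deerhurst, 11 April – 31 December 2003: 265 days → €55500 × 4.8% × 265/365 = €1934.1370
Total = €2413.1096

€2413.11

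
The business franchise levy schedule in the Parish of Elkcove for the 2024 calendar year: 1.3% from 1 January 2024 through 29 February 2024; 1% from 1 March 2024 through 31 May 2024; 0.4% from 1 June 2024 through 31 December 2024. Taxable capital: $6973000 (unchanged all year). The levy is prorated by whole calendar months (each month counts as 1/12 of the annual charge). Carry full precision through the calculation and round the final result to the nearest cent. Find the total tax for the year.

1 January – 29 February 2024: 2 months at 1.3% → $6973000 × 1.3% × 2/12 = $15108.1667
1 March – 31 May 2024: 3 months at 1% → $6973000 × 1% × 3/12 = $17432.5000
1 June – 31 December 2024: 7 months at 0.4% → $6973000 × 0.4% × 7/12 = $16270.3333
Total = $48811.0000

$48811.00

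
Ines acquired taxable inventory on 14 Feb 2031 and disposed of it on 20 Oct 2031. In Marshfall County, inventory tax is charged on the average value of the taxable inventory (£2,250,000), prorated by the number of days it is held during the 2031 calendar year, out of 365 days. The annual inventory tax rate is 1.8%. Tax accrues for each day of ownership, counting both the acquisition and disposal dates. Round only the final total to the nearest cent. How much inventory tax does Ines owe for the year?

Days held (14 Feb – 20 Oct 2031): 249 out of 365
Tax = £2,250,000 × 1.8% × 249/365 = £27,628.7671

£27,628.77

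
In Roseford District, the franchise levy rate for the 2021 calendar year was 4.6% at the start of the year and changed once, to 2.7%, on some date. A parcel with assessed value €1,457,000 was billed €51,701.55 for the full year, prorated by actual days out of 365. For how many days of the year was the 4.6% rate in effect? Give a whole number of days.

Let d = days at the first rate; then 365 − d days at the second rate.
€1,457,000 × [4.6%·d + 2.7%·(365−d)] / 365 = €51,701.55
Solving gives d = 163, so the new rate took effect on 13 Jun 2021.

163 days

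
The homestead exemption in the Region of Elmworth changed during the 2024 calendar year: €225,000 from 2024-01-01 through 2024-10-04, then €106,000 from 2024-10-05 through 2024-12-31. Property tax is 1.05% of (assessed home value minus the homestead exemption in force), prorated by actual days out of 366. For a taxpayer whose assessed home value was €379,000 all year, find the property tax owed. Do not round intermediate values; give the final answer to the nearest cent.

€1,917.43

2024-01-01 to 2024-10-04: 278 days, exemption €225,000 → (€379,000 − €225,000) × 1.05% × 278/366 = €1,228.2131
2024-10-05 to 2024-12-31: 88 days, exemption €106,000 → (€379,000 − €106,000) × 1.05% × 88/366 = €689.2131
Total = €1,917.4262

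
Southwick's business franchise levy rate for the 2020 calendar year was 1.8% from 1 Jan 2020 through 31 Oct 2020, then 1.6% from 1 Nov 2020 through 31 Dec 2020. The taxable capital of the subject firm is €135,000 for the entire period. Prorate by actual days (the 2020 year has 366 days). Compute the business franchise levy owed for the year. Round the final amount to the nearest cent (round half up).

1 Jan – 31 Oct 2020: 305 days at 1.8% → €135,000 × 1.8% × 305/366 = €2,025.0000
1 Nov – 31 Dec 2020: 61 days at 1.6% → €135,000 × 1.6% × 61/366 = €360.0000
Total = €2,385.0000

€2,385.00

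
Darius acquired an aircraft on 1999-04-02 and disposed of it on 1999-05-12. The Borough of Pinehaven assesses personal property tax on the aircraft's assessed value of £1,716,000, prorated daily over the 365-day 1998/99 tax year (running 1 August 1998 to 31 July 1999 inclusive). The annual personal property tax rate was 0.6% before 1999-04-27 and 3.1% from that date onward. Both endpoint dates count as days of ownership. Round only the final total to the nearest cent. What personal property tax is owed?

1999-04-02 to 1999-04-26: 25 days at 0.6% → £1,716,000 × 0.6% × 25/365 = £705.2055
1999-04-27 to 1999-05-12: 16 days at 3.1% → £1,716,000 × 3.1% × 16/365 = £2,331.8795
Total = £3,037.0849

£3,037.08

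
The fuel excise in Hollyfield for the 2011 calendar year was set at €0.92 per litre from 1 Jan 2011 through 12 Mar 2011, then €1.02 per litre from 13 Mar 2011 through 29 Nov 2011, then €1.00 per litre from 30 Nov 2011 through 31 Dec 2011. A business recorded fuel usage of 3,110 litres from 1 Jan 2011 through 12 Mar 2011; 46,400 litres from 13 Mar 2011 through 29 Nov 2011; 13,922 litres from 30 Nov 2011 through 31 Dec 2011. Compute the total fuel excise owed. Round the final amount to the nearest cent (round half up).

1 Jan – 12 Mar 2011: 3,110 litres at €0.92/litre → €2,861.20
13 Mar – 29 Nov 2011: 46,400 litres at €1.02/litre → €47,328.00
30 Nov – 31 Dec 2011: 13,922 litres at €1.00/litre → €13,922.00

€64,111.20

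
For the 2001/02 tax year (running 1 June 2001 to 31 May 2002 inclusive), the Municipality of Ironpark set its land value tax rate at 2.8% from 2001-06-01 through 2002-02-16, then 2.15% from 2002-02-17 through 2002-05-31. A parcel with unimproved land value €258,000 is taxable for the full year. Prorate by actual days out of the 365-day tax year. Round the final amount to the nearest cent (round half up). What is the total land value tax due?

2001-06-01 to 2002-02-16: 261 days at 2.8% → €258,000 × 2.8% × 261/365 = €5,165.6548
2002-02-17 to 2002-05-31: 104 days at 2.15% → €258,000 × 2.15% × 104/365 = €1,580.5151
Total = €6,746.1699

€6,746.17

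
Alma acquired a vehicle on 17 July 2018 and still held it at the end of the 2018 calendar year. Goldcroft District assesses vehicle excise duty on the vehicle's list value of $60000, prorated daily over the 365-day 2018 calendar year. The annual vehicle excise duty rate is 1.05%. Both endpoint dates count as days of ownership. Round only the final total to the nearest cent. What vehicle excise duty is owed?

Days held (17 July – 31 December 2018): 168 out of 365
Tax = $60000 × 1.05% × 168/365 = $289.9726

$289.97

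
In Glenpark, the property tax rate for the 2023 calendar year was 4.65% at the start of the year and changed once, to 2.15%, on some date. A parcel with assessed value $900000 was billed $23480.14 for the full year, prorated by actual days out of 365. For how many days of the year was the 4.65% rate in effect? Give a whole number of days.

Let d = days at the first rate; then 365 − d days at the second rate.
$900000 × [4.65%·d + 2.15%·(365−d)] / 365 = $23480.14
Solving gives d = 67, so the new rate took effect on 9 March 2023.

67 days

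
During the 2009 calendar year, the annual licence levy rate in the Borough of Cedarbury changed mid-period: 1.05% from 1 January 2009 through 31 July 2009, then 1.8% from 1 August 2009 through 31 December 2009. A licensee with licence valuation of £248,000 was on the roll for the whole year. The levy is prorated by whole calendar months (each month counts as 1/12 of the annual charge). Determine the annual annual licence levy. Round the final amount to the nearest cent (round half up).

1 January – 31 July 2009: 7 months at 1.05% → £248,000 × 1.05% × 7/12 = £1,519.0000
1 August – 31 December 2009: 5 months at 1.8% → £248,000 × 1.8% × 5/12 = £1,860.0000
Total = £3,379.0000

£3,379.00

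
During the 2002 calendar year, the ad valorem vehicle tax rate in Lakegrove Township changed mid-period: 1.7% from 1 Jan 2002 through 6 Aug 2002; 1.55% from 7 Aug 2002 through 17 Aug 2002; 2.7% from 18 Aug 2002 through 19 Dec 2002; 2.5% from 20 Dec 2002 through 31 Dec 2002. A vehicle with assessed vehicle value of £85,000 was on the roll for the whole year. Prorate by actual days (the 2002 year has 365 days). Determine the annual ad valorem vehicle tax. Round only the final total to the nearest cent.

1 Jan – 6 Aug 2002: 218 days at 1.7% → £85,000 × 1.7% × 218/365 = £863.0411
7 Aug – 17 Aug 2002: 11 days at 1.55% → £85,000 × 1.55% × 11/365 = £39.7055
18 Aug – 19 Dec 2002: 124 days at 2.7% → £85,000 × 2.7% × 124/365 = £779.6712
20 Dec – 31 Dec 2002: 12 days at 2.5% → £85,000 × 2.5% × 12/365 = £69.8630
Total = £1,752.2808

£1,752.28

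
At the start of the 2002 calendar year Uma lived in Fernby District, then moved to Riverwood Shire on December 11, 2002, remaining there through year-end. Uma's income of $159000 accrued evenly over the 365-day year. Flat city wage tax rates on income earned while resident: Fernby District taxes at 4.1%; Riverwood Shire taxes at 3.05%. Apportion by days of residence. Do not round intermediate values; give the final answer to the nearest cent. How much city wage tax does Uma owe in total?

$6422.95

Fernby District, January 1 – December 10, 2002: 344 days → $159000 × 4.1% × 344/365 = $6143.9342
Riverwood Shire, December 11 – December 31, 2002: 21 days → $159000 × 3.05% × 21/365 = $279.0123
Total = $6422.9466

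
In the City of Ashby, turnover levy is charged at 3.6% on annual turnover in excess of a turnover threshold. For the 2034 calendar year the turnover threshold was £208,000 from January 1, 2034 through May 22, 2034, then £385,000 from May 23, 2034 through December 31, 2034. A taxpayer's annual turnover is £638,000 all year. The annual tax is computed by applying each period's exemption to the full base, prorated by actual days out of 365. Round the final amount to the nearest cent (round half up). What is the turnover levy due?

January 1 – May 22, 2034: 142 days, exemption £208,000 → (£638,000 − £208,000) × 3.6% × 142/365 = £6,022.3562
May 23 – December 31, 2034: 223 days, exemption £385,000 → (£638,000 − £385,000) × 3.6% × 223/365 = £5,564.6137
Total = £11,586.9699

£11,586.97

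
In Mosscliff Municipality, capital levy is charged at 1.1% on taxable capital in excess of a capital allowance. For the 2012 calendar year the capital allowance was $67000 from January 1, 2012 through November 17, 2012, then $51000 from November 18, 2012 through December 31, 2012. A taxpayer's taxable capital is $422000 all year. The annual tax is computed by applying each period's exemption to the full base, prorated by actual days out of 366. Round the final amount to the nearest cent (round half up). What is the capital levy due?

January 1 – November 17, 2012: 322 days, exemption $67000 → ($422000 − $67000) × 1.1% × 322/366 = $3435.5464
November 18 – December 31, 2012: 44 days, exemption $51000 → ($422000 − $51000) × 1.1% × 44/366 = $490.6120
Total = $3926.1585

$3926.16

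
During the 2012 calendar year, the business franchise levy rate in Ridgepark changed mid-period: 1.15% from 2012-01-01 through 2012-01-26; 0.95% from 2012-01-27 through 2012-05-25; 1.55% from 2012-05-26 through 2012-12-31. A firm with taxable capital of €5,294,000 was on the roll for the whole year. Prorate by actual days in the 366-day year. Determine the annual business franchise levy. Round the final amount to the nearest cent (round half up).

2012-01-01 to 2012-01-26: 26 days at 1.15% → €5,294,000 × 1.15% × 26/366 = €4,324.8798
2012-01-27 to 2012-05-25: 120 days at 0.95% → €5,294,000 × 0.95% × 120/366 = €16,489.5082
2012-05-26 to 2012-12-31: 220 days at 1.55% → €5,294,000 × 1.55% × 220/366 = €49,323.8798
Total = €70,138.2678

€70,138.27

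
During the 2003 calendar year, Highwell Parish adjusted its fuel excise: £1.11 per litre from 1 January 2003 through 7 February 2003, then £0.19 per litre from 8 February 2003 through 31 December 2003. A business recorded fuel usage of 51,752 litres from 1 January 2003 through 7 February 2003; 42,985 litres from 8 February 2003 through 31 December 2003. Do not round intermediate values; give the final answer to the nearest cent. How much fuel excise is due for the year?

1 January – 7 February 2003: 51,752 litres at £1.11/litre → £57,444.72
8 February – 31 December 2003: 42,985 litres at £0.19/litre → £8,167.15

£65,611.87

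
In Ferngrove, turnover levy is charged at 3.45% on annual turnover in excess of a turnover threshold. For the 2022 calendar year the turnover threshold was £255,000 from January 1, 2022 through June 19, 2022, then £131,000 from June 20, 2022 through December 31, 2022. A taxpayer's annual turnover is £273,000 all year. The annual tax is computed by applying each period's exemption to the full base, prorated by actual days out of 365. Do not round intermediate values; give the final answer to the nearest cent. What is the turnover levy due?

January 1 – June 19, 2022: 170 days, exemption £255,000 → (£273,000 − £255,000) × 3.45% × 170/365 = £289.2329
June 20 – December 31, 2022: 195 days, exemption £131,000 → (£273,000 − £131,000) × 3.45% × 195/365 = £2,617.2740
Total = £2,906.5068

£2,906.51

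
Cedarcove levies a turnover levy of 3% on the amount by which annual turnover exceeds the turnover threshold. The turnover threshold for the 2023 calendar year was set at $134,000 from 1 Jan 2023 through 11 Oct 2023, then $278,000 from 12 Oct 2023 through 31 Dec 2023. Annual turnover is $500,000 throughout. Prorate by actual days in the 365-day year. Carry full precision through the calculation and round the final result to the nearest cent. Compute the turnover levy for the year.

1 Jan – 11 Oct 2023: 284 days, exemption $134,000 → ($500,000 − $134,000) × 3% × 284/365 = $8,543.3425
12 Oct – 31 Dec 2023: 81 days, exemption $278,000 → ($500,000 − $278,000) × 3% × 81/365 = $1,477.9726
Total = $10,021.3151

$10,021.32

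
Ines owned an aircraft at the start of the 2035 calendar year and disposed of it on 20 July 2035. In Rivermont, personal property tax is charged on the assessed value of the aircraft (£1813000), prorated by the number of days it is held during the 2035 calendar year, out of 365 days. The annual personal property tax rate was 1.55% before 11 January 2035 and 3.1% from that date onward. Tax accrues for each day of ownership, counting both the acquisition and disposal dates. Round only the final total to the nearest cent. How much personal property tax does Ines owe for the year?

1 January – 10 January 2035: 10 days at 1.55% → £1813000 × 1.55% × 10/365 = £769.9041
11 January – 20 July 2035: 191 days at 3.1% → £1813000 × 3.1% × 191/365 = £29410.3370
Total = £30180.2411

£30180.24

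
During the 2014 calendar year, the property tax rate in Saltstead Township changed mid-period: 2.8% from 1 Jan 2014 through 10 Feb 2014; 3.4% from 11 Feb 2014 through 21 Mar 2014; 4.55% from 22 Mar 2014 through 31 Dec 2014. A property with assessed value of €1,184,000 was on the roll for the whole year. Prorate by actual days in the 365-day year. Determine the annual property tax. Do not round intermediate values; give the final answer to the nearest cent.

€50,089.69

1 Jan – 10 Feb 2014: 41 days at 2.8% → €1,184,000 × 2.8% × 41/365 = €3,723.9233
11 Feb – 21 Mar 2014: 39 days at 3.4% → €1,184,000 × 3.4% × 39/365 = €4,301.3260
22 Mar – 31 Dec 2014: 285 days at 4.55% → €1,184,000 × 4.55% × 285/365 = €42,064.4384
Total = €50,089.6877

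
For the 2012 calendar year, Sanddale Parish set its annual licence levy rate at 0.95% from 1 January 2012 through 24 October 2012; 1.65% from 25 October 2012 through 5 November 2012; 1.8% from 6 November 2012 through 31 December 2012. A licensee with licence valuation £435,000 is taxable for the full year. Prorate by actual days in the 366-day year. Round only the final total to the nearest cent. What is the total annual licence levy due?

£4,798.07

1 January – 24 October 2012: 298 days at 0.95% → £435,000 × 0.95% × 298/366 = £3,364.7131
25 October – 5 November 2012: 12 days at 1.65% → £435,000 × 1.65% × 12/366 = £235.3279
6 November – 31 December 2012: 56 days at 1.8% → £435,000 × 1.8% × 56/366 = £1,198.0328
Total = £4,798.0738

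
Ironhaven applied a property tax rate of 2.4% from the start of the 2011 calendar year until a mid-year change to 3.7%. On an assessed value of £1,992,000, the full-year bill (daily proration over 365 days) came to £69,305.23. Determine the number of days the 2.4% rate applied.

Let d = days at the first rate; then 365 − d days at the second rate.
£1,992,000 × [2.4%·d + 3.7%·(365−d)] / 365 = £69,305.23
Solving gives d = 62, so the new rate took effect on 4 March 2011.

62 days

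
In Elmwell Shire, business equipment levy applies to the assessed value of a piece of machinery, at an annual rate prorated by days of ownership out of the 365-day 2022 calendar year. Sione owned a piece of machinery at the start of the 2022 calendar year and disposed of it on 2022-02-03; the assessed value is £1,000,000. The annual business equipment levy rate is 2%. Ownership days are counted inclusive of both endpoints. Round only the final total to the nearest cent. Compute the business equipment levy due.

Days held (2022-01-01 to 2022-02-03): 34 out of 365
Tax = £1,000,000 × 2% × 34/365 = £1,863.0137

£1,863.01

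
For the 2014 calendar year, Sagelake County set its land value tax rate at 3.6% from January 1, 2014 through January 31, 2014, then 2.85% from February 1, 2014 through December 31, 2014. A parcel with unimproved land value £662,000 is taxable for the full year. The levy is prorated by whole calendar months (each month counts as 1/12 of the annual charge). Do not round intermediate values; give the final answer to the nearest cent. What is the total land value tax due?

January 1 – January 31, 2014: 1 month at 3.6% → £662,000 × 3.6% × 1/12 = £1,986.0000
February 1 – December 31, 2014: 11 months at 2.85% → £662,000 × 2.85% × 11/12 = £17,294.7500
Total = £19,280.7500

£19,280.75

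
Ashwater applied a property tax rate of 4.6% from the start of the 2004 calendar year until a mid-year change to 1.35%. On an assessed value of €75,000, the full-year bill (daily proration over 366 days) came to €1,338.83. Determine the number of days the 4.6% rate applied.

49 days

Let d = days at the first rate; then 366 − d days at the second rate.
€75,000 × [4.6%·d + 1.35%·(366−d)] / 366 = €1,338.83
Solving gives d = 49, so the new rate took effect on 19 February 2004.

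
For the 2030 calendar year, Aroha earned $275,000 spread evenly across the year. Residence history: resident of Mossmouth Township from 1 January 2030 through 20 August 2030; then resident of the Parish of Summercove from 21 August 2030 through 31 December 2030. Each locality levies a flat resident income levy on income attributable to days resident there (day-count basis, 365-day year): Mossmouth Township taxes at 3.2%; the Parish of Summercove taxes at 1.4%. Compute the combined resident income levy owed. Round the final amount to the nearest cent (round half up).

$6,996.30

Mossmouth Township, 1 January – 20 August 2030: 232 days → $275,000 × 3.2% × 232/365 = $5,593.4247
The Parish of Summercove, 21 August – 31 December 2030: 133 days → $275,000 × 1.4% × 133/365 = $1,402.8767
Total = $6,996.3014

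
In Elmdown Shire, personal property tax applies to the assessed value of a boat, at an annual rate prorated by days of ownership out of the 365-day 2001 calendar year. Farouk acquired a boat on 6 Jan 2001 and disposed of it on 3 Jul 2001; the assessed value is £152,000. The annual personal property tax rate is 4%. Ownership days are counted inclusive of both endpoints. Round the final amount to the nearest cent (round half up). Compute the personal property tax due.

Days held (6 Jan – 3 Jul 2001): 179 out of 365
Tax = £152,000 × 4% × 179/365 = £2,981.6986

£2,981.70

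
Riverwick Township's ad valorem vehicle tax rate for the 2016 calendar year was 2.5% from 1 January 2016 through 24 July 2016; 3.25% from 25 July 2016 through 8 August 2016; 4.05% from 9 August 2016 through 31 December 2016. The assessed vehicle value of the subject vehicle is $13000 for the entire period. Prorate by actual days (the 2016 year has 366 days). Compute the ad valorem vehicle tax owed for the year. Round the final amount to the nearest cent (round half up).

$408.83

1 January – 24 July 2016: 206 days at 2.5% → $13000 × 2.5% × 206/366 = $182.9235
25 July – 8 August 2016: 15 days at 3.25% → $13000 × 3.25% × 15/366 = $17.3156
9 August – 31 December 2016: 145 days at 4.05% → $13000 × 4.05% × 145/366 = $208.5861
Total = $408.8251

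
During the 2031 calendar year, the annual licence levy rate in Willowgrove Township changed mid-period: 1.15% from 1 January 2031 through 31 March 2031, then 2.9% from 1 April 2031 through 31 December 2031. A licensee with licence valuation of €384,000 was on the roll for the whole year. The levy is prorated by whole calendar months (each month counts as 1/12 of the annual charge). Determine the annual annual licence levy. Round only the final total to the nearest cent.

€9,456.00

1 January – 31 March 2031: 3 months at 1.15% → €384,000 × 1.15% × 3/12 = €1,104.0000
1 April – 31 December 2031: 9 months at 2.9% → €384,000 × 2.9% × 9/12 = €8,352.0000
Total = €9,456.0000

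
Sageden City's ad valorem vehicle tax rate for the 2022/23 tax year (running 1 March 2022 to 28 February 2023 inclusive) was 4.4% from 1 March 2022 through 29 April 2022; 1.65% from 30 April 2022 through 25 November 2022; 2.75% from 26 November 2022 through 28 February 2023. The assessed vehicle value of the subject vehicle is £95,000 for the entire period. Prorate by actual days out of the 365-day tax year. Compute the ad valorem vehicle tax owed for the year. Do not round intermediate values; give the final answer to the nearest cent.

£2,268.94

1 March – 29 April 2022: 60 days at 4.4% → £95,000 × 4.4% × 60/365 = £687.1233
30 April – 25 November 2022: 210 days at 1.65% → £95,000 × 1.65% × 210/365 = £901.8493
26 November 2022 – 28 February 2023: 95 days at 2.75% → £95,000 × 2.75% × 95/365 = £679.9658
Total = £2,268.9384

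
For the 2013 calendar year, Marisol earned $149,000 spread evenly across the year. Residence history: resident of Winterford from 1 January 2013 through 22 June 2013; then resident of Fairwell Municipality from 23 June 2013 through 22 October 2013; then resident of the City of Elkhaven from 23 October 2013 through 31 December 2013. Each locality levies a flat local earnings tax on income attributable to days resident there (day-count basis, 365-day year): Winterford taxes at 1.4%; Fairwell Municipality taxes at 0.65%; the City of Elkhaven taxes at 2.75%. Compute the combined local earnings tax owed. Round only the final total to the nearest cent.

$2,098.25

Winterford, 1 January – 22 June 2013: 173 days → $149,000 × 1.4% × 173/365 = $988.7068
Fairwell Municipality, 23 June – 22 October 2013: 122 days → $149,000 × 0.65% × 122/365 = $323.7178
The City of Elkhaven, 23 October – 31 December 2013: 70 days → $149,000 × 2.75% × 70/365 = $785.8219
Total = $2,098.2466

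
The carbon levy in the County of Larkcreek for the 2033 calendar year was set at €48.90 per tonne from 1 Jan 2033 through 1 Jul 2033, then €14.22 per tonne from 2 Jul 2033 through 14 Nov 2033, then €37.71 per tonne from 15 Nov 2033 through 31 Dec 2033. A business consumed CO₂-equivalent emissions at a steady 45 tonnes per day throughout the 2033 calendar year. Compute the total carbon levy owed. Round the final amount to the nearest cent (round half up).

1 Jan – 1 Jul 2033: 182 days × 45 tonnes/day = 8,190 tonnes at €48.90/tonne → €400,491.00
2 Jul – 14 Nov 2033: 136 days × 45 tonnes/day = 6,120 tonnes at €14.22/tonne → €87,026.40
15 Nov – 31 Dec 2033: 47 days × 45 tonnes/day = 2,115 tonnes at €37.71/tonne → €79,756.65

€567,274.05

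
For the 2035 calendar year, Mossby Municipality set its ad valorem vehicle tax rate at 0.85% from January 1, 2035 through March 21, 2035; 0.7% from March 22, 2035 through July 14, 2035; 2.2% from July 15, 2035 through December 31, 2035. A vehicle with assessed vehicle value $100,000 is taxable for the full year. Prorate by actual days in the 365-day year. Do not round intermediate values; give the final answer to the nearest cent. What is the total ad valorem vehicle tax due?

$1,431.51

January 1 – March 21, 2035: 80 days at 0.85% → $100,000 × 0.85% × 80/365 = $186.3014
March 22 – July 14, 2035: 115 days at 0.7% → $100,000 × 0.7% × 115/365 = $220.5479
July 15 – December 31, 2035: 170 days at 2.2% → $100,000 × 2.2% × 170/365 = $1,024.6575
Total = $1,431.5068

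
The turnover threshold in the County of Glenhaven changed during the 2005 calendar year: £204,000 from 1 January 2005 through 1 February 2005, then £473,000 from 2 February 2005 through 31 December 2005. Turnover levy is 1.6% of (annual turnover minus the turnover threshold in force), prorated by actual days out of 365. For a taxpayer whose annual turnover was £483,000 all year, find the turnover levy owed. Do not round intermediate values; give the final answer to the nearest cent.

1 January – 1 February 2005: 32 days, exemption £204,000 → (£483,000 − £204,000) × 1.6% × 32/365 = £391.3644
2 February – 31 December 2005: 333 days, exemption £473,000 → (£483,000 − £473,000) × 1.6% × 333/365 = £145.9726
Total = £537.3370

£537.34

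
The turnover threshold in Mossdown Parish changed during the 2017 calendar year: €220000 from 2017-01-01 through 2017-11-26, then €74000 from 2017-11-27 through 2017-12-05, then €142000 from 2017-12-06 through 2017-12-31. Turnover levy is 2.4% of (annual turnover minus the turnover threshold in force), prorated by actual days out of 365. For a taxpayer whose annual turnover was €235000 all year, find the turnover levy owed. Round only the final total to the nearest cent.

€579.75

2017-01-01 to 2017-11-26: 330 days, exemption €220000 → (€235000 − €220000) × 2.4% × 330/365 = €325.4795
2017-11-27 to 2017-12-05: 9 days, exemption €74000 → (€235000 − €74000) × 2.4% × 9/365 = €95.2767
2017-12-06 to 2017-12-31: 26 days, exemption €142000 → (€235000 − €142000) × 2.4% × 26/365 = €158.9918
Total = €579.7479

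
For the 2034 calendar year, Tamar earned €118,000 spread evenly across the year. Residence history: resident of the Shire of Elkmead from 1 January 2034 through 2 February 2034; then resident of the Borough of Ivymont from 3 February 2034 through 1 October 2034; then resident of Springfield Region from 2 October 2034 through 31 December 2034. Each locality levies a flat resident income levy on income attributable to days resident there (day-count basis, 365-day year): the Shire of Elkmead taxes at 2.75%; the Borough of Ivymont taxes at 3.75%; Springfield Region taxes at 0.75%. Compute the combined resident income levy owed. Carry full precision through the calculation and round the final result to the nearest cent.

The Shire of Elkmead, 1 January – 2 February 2034: 33 days → €118,000 × 2.75% × 33/365 = €293.3836
The Borough of Ivymont, 3 February – 1 October 2034: 241 days → €118,000 × 3.75% × 241/365 = €2,921.7123
Springfield Region, 2 October – 31 December 2034: 91 days → €118,000 × 0.75% × 91/365 = €220.6438
Total = €3,435.7397

€3,435.74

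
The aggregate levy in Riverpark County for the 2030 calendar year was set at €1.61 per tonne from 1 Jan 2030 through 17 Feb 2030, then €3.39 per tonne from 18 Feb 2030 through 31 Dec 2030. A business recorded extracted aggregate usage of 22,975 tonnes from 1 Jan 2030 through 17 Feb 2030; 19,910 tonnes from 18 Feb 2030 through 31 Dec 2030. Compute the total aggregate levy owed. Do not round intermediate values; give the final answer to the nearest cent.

€104,484.65

1 Jan – 17 Feb 2030: 22,975 tonnes at €1.61/tonne → €36,989.75
18 Feb – 31 Dec 2030: 19,910 tonnes at €3.39/tonne → €67,494.90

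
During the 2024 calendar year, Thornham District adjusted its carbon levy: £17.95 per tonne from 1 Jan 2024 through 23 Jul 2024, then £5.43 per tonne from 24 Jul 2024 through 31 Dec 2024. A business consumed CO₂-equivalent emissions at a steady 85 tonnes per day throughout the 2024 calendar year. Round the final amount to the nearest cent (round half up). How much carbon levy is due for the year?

£387,088.30

1 Jan – 23 Jul 2024: 205 days × 85 tonnes/day = 17,425 tonnes at £17.95/tonne → £312,778.75
24 Jul – 31 Dec 2024: 161 days × 85 tonnes/day = 13,685 tonnes at £5.43/tonne → £74,309.55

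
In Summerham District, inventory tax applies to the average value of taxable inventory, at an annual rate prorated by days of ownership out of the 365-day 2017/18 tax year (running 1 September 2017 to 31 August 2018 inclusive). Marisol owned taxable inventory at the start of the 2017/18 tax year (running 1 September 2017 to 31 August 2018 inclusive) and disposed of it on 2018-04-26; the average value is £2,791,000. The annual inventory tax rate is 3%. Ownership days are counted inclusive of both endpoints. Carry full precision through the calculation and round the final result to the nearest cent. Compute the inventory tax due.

£54,596.55

Days held (2017-09-01 to 2018-04-26): 238 out of 365
Tax = £2,791,000 × 3% × 238/365 = £54,596.5479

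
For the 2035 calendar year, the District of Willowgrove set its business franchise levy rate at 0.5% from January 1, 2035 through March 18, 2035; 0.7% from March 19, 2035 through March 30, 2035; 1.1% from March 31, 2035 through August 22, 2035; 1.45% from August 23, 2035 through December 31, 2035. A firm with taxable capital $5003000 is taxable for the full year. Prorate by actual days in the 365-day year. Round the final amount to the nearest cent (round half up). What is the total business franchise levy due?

$54327.10

January 1 – March 18, 2035: 77 days at 0.5% → $5003000 × 0.5% × 77/365 = $5277.1370
March 19 – March 30, 2035: 12 days at 0.7% → $5003000 × 0.7% × 12/365 = $1151.3753
March 31 – August 22, 2035: 145 days at 1.1% → $5003000 × 1.1% × 145/365 = $21862.4247
August 23 – December 31, 2035: 131 days at 1.45% → $5003000 × 1.45% × 131/365 = $26036.1603
Total = $54327.0973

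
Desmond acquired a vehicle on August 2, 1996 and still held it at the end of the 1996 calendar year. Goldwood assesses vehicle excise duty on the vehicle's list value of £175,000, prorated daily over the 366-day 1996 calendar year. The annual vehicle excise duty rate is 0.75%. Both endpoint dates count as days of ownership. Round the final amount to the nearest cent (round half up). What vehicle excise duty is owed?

Days held (August 2 – December 31, 1996): 152 out of 366
Tax = £175,000 × 0.75% × 152/366 = £545.0820

£545.08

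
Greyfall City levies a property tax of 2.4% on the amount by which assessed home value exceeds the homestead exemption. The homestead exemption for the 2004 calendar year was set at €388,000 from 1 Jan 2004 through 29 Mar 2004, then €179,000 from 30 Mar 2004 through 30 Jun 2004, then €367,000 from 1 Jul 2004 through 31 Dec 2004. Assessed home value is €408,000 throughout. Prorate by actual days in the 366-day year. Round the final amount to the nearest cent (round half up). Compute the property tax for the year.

1 Jan – 29 Mar 2004: 89 days, exemption €388,000 → (€408,000 − €388,000) × 2.4% × 89/366 = €116.7213
30 Mar – 30 Jun 2004: 93 days, exemption €179,000 → (€408,000 − €179,000) × 2.4% × 93/366 = €1,396.5246
1 Jul – 31 Dec 2004: 184 days, exemption €367,000 → (€408,000 − €367,000) × 2.4% × 184/366 = €494.6885
Total = €2,007.9344

€2,007.93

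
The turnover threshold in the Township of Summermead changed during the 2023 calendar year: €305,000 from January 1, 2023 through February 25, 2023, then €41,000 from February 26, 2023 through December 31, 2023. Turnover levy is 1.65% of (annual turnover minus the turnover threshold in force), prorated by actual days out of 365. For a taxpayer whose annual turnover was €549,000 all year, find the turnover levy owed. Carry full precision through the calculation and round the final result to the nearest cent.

January 1 – February 25, 2023: 56 days, exemption €305,000 → (€549,000 − €305,000) × 1.65% × 56/365 = €617.6877
February 26 – December 31, 2023: 309 days, exemption €41,000 → (€549,000 − €41,000) × 1.65% × 309/365 = €7,095.9945
Total = €7,713.6822

€7,713.68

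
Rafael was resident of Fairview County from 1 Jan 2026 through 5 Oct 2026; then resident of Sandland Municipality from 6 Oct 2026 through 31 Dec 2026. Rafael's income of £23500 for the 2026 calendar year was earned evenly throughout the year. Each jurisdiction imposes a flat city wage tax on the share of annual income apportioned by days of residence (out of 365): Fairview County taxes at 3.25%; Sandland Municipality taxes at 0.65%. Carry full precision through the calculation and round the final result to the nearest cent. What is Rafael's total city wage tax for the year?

£618.11

Fairview County, 1 Jan – 5 Oct 2026: 278 days → £23500 × 3.25% × 278/365 = £581.7055
Sandland Municipality, 6 Oct – 31 Dec 2026: 87 days → £23500 × 0.65% × 87/365 = £36.4089
Total = £618.1144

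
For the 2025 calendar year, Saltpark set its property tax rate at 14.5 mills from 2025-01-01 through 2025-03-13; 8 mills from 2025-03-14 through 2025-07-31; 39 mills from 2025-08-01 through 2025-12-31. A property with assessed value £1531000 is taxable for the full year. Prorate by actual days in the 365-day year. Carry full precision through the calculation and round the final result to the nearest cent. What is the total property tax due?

2025-01-01 to 2025-03-13: 72 days at 14.5 mills → £1531000 × 1.45% × 72/365 = £4379.0795
2025-03-14 to 2025-07-31: 140 days at 8 mills → £1531000 × 0.8% × 140/365 = £4697.8630
2025-08-01 to 2025-12-31: 153 days at 39 mills → £1531000 × 3.9% × 153/365 = £25028.7041
Total = £34105.6466

£34105.65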